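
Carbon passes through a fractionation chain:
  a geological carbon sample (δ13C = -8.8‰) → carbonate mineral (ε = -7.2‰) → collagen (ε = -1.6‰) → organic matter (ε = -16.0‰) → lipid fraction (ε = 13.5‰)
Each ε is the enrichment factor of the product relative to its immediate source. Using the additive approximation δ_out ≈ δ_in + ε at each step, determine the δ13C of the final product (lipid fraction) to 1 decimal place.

-20.1‰

step 1: δ ≈ -8.8 + (-7.2) = -16.0‰
step 2: δ ≈ -16.0 + (-1.6) = -17.6‰
step 3: δ ≈ -17.6 + (-16.0) = -33.6‰
step 4: δ ≈ -33.6 + (13.5) = -20.1‰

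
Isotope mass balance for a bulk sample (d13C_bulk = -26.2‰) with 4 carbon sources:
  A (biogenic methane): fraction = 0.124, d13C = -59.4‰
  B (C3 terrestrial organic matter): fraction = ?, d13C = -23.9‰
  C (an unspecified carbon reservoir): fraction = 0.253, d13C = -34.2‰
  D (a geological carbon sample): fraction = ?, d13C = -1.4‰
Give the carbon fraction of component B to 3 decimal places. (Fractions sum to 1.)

0.414

Let f_B and f_D be the unknown fractions; fractions sum to 1 so f_B + f_D = 0.623.
Mass balance: Σ fᵢ·δᵢ = δ_bulk ⇒ f_B·(-23.9) + f_D·(-1.4) = -26.2 − (-16.018) = -10.182
Substitute f_D = 0.623 − f_B:
f_B·(-23.9 − -1.4) = -10.182 − 0.623×(-1.4) = -9.310
f_B = -9.310 / -22.5 = 0.4138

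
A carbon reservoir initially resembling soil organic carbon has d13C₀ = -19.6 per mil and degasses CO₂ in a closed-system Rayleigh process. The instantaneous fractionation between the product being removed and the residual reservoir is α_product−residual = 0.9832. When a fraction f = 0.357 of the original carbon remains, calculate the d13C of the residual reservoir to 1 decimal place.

Rayleigh residual: δ_res = (δ₀ + 1000)·f^(α−1) − 1000
α − 1 = -0.01680
f^(α−1) = 0.357^(-0.01680) = 1.017455
δ_res = (-19.6 + 1000) × 1.017455 − 1000 = 997.513 − 1000 = -2.49 per mil

-2.5 per mil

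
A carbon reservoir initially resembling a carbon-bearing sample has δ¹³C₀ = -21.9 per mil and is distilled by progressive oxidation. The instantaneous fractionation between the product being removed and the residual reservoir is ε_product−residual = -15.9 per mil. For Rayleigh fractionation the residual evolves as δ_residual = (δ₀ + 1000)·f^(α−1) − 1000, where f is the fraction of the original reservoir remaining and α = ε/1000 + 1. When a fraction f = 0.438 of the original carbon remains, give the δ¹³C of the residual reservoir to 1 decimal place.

-9.0 per mil

Rayleigh residual: δ_res = (δ₀ + 1000)·f^(α−1) − 1000
α = ε/1000 + 1 = 0.98410, so α − 1 = -0.01590
f^(α−1) = 0.438^(-0.01590) = 1.013213
δ_res = (-21.9 + 1000) × 1.013213 − 1000 = 991.023 − 1000 = -8.98 per mil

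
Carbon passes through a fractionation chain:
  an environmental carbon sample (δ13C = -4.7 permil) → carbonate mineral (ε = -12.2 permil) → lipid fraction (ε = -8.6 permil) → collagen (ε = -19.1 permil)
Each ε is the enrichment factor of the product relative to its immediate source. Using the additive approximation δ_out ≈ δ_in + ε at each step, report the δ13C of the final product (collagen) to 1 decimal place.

-44.6 permil

step 1: δ ≈ -4.7 + (-12.2) = -16.9 permil
step 2: δ ≈ -16.9 + (-8.6) = -25.5 permil
step 3: δ ≈ -25.5 + (-19.1) = -44.6 permil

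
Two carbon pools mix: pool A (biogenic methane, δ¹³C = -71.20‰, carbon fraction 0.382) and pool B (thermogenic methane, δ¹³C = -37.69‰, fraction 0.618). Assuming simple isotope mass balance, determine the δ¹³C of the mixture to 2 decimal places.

δ_mix = f_A·δ_A + f_B·δ_B
δ_mix = 0.382 × (-71.20) + 0.618 × (-37.69)
δ_mix = -27.198 + -23.292 = -50.491‰

-50.49‰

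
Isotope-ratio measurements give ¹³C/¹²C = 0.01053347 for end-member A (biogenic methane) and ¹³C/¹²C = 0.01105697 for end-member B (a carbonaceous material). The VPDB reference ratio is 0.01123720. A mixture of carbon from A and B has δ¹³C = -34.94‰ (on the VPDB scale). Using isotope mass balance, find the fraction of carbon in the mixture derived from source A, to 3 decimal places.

δ_A = (0.01053347/0.01123720 − 1)×1000 = (0.937375 − 1)×1000 = -62.625‰
δ_B = (0.01105697/0.01123720 − 1)×1000 = (0.983961 − 1)×1000 = -16.039‰
f_A = (δ_mix − δ_B)/(δ_A − δ_B) = (-34.94 − (-16.039))/(-62.625 − (-16.039))
f_A = -18.901 / -46.586 = 0.4057

0.406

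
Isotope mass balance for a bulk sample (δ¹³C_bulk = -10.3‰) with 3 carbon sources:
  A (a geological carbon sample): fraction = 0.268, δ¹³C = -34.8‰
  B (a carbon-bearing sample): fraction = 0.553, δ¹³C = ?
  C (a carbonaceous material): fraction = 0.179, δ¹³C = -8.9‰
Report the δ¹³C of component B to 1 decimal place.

1.1‰

Isotope mass balance: δ_bulk = Σ fᵢ·δᵢ.
-10.3 = 0.268×(-34.8) + 0.553×δ_B + 0.179×(-8.9)
0.553·δ_B = -10.3 − (-10.919) = 0.619
δ_B = 0.619 / 0.553 = 1.12‰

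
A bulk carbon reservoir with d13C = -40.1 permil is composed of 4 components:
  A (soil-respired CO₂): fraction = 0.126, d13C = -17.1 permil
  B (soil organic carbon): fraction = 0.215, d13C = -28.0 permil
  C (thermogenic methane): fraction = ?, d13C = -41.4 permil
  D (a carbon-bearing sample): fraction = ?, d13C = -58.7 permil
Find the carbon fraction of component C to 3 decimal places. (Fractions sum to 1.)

Let f_C and f_D be the unknown fractions; fractions sum to 1 so f_C + f_D = 0.659.
Mass balance: Σ fᵢ·δᵢ = δ_bulk ⇒ f_C·(-41.4) + f_D·(-58.7) = -40.1 − (-8.175) = -31.925
Substitute f_D = 0.659 − f_C:
f_C·(-41.4 − -58.7) = -31.925 − 0.659×(-58.7) = 6.758
f_C = 6.758 / 17.3 = 0.3906

0.391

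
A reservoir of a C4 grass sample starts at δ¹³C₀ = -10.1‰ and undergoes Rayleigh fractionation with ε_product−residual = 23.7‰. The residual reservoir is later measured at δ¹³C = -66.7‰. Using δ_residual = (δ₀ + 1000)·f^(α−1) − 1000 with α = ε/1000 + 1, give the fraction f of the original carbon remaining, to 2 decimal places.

0.08

α − 1 = ε/1000 = 0.0237
(δ_res + 1000)/(δ₀ + 1000) = (-66.7 + 1000)/(-10.1 + 1000) = 933.3/989.9 = 0.942823
f = 0.942823^(1/0.0237) = exp(ln(0.942823)/0.0237) = exp(-0.05888/0.0237)
f = exp(-2.4843) = 0.0834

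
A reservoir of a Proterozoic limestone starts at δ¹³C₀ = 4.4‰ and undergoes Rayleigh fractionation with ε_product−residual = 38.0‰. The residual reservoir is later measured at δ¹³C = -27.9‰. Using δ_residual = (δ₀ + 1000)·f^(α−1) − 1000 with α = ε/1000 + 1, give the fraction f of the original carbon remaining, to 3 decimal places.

α − 1 = ε/1000 = 0.0380
(δ_res + 1000)/(δ₀ + 1000) = (-27.9 + 1000)/(4.4 + 1000) = 972.1/1004.4 = 0.967841
f = 0.967841^(1/0.0380) = exp(ln(0.967841)/0.0380) = exp(-0.03269/0.0380)
f = exp(-0.8602) = 0.4231

0.423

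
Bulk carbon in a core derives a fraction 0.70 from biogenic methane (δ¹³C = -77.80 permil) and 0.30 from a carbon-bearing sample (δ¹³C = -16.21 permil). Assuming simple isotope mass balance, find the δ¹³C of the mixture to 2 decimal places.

δ_mix = f_A·δ_A + f_B·δ_B
δ_mix = 0.70 × (-77.80) + 0.30 × (-16.21)
δ_mix = -54.460 + -4.863 = -59.323 permil

-59.32 permil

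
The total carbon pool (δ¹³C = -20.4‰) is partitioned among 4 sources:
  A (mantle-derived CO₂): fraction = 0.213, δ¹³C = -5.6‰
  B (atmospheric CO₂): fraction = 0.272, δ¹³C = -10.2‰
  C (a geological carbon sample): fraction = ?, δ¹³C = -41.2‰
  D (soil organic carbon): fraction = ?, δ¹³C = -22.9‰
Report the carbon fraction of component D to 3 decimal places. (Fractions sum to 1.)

Let f_D and f_C be the unknown fractions; fractions sum to 1 so f_D + f_C = 0.515.
Mass balance: Σ fᵢ·δᵢ = δ_bulk ⇒ f_D·(-22.9) + f_C·(-41.2) = -20.4 − (-3.967) = -16.433
Substitute f_C = 0.515 − f_D:
f_D·(-22.9 − -41.2) = -16.433 − 0.515×(-41.2) = 4.785
f_D = 4.785 / 18.3 = 0.2615

0.261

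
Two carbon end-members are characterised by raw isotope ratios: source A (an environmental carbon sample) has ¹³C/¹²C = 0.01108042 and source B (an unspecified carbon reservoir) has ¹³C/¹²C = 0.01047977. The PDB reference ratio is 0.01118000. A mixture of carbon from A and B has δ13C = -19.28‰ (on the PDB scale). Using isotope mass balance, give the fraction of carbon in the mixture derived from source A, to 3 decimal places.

0.807

δ_A = (0.01108042/0.01118000 − 1)×1000 = (0.991093 − 1)×1000 = -8.907‰
δ_B = (0.01047977/0.01118000 − 1)×1000 = (0.937368 − 1)×1000 = -62.632‰
f_A = (δ_mix − δ_B)/(δ_A − δ_B) = (-19.28 − (-62.632))/(-8.907 − (-62.632))
f_A = 43.352 / 53.725 = 0.8069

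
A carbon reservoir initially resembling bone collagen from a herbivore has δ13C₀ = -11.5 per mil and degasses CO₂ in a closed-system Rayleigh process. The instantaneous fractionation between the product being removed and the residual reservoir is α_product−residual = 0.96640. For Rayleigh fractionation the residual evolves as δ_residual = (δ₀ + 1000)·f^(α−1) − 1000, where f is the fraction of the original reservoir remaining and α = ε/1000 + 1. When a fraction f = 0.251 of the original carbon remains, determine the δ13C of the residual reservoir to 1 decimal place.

Rayleigh residual: δ_res = (δ₀ + 1000)·f^(α−1) − 1000
α − 1 = -0.03360
f^(α−1) = 0.251^(-0.03360) = 1.047541
δ_res = (-11.5 + 1000) × 1.047541 − 1000 = 1035.494 − 1000 = 35.49 per mil

35.5 per mil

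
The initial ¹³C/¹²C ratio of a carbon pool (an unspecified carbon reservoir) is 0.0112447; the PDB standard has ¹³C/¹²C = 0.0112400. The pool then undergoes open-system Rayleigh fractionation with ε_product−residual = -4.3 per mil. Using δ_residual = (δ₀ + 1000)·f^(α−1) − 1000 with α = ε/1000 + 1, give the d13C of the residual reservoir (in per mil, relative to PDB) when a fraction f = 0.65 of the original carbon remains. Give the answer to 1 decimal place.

δ₀ = (0.0112447/0.0112400 − 1)×1000 = (1.000418 − 1)×1000 = 0.418 per mil
α − 1 = ε/1000 = -0.0043
f^(α−1) = 0.65^(-0.0043) = 1.001854
δ_res = (0.418 + 1000) × 1.001854 − 1000 = 1002.273 − 1000 = 2.27 per mil

2.3 per mil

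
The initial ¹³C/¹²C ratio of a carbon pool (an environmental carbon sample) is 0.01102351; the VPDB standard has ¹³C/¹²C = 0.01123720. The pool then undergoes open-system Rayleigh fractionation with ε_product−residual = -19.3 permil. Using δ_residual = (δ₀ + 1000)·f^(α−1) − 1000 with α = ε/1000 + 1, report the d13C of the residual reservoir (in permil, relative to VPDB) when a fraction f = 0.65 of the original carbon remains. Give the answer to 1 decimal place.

-10.8 permil

δ₀ = (0.01102351/0.01123720 − 1)×1000 = (0.980984 − 1)×1000 = -19.016 permil
α − 1 = ε/1000 = -0.0193
f^(α−1) = 0.65^(-0.0193) = 1.008349
δ_res = (-19.016 + 1000) × 1.008349 − 1000 = 989.174 − 1000 = -10.83 permil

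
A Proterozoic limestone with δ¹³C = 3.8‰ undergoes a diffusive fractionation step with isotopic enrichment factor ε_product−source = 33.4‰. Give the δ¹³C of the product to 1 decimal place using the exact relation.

To first order, δ_product ≈ δ_source + ε = 37.2‰.
Exactly, δ_product = (δ_source + 1000)·(ε/1000 + 1) − 1000.
δ_product = (3.8 + 1000) × (33.4/1000 + 1) − 1000
δ_product = 37.33‰

37.3‰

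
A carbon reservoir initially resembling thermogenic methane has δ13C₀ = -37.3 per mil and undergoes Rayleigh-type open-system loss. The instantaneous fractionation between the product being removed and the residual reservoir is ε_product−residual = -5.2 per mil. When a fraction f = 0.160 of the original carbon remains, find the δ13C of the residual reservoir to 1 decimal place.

-28.1 per mil

Rayleigh residual: δ_res = (δ₀ + 1000)·f^(α−1) − 1000
α = ε/1000 + 1 = 0.99480, so α − 1 = -0.00520
f^(α−1) = 0.160^(-0.00520) = 1.009575
δ_res = (-37.3 + 1000) × 1.009575 − 1000 = 971.918 − 1000 = -28.08 per mil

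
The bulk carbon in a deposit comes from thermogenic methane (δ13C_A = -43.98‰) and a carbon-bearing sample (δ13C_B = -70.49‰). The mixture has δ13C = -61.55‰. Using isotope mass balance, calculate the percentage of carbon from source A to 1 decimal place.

33.7%

δ_mix = f_A·δ_A + (1 − f_A)·δ_B  ⇒  f_A = (δ_mix − δ_B)/(δ_A − δ_B)
f_A = (-61.55 − (-70.49)) / (-43.98 − (-70.49))
f_A = 8.94 / 26.51 = 0.3372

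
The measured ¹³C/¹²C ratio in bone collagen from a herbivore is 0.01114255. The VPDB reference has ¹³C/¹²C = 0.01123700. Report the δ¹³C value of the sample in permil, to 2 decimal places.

δ¹³C = (R_sample / R_standard − 1) × 1000
R_sample / R_standard = 0.01114255 / 0.01123700 = 0.991595
δ¹³C = (0.991595 − 1) × 1000 = -8.405 permil

-8.41 permil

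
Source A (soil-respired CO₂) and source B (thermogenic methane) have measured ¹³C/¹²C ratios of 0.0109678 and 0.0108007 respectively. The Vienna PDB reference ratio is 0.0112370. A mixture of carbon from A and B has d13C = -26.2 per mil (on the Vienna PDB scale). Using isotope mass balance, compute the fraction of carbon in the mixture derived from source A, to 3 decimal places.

δ_A = (0.0109678/0.0112370 − 1)×1000 = (0.976043 − 1)×1000 = -23.957 per mil
δ_B = (0.0108007/0.0112370 − 1)×1000 = (0.961173 − 1)×1000 = -38.827 per mil
f_A = (δ_mix − δ_B)/(δ_A − δ_B) = (-26.2 − (-38.827))/(-23.957 − (-38.827))
f_A = 12.627 / 14.871 = 0.8491

0.849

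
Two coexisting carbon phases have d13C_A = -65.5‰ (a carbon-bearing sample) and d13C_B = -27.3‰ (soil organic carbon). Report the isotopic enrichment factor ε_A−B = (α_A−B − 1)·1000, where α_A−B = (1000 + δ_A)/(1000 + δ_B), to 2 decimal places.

α_A−B = (1000 + -65.5) / (1000 + -27.3) = 934.5 / 972.7 = 0.960728
ε_A−B = (0.960728 − 1) × 1000 = -39.272‰
(The approximation ε ≈ δ_A − δ_B would give -38.2‰.)

-39.27‰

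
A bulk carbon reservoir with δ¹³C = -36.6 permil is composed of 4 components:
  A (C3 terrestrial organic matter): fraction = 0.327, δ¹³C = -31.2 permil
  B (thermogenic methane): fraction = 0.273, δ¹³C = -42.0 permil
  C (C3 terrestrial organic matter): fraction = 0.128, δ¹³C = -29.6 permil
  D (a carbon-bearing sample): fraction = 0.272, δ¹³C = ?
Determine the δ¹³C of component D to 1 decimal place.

-41.0 permil

Isotope mass balance: δ_bulk = Σ fᵢ·δᵢ.
-36.6 = 0.327×(-31.2) + 0.273×(-42.0) + 0.128×(-29.6) + 0.272×δ_D
0.272·δ_D = -36.6 − (-25.457) = -11.143
δ_D = -11.143 / 0.272 = -40.97 permil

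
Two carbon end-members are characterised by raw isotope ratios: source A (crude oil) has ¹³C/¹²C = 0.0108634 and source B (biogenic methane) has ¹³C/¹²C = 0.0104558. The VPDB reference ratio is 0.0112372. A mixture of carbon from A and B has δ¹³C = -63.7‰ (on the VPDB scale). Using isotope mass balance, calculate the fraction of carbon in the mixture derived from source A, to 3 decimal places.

δ_A = (0.0108634/0.0112372 − 1)×1000 = (0.966735 − 1)×1000 = -33.265‰
δ_B = (0.0104558/0.0112372 − 1)×1000 = (0.930463 − 1)×1000 = -69.537‰
f_A = (δ_mix − δ_B)/(δ_A − δ_B) = (-63.7 − (-69.537))/(-33.265 − (-69.537))
f_A = 5.837 / 36.272 = 0.1609

0.161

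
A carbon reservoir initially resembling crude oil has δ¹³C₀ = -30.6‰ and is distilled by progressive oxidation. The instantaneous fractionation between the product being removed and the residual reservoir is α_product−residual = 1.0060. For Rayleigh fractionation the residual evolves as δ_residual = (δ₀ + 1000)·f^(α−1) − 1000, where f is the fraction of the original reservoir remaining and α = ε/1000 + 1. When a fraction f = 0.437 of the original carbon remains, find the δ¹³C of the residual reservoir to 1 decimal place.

Rayleigh residual: δ_res = (δ₀ + 1000)·f^(α−1) − 1000
α − 1 = 0.00600
f^(α−1) = 0.437^(0.00600) = 0.995045
δ_res = (-30.6 + 1000) × 0.995045 − 1000 = 964.597 − 1000 = -35.40‰

-35.4‰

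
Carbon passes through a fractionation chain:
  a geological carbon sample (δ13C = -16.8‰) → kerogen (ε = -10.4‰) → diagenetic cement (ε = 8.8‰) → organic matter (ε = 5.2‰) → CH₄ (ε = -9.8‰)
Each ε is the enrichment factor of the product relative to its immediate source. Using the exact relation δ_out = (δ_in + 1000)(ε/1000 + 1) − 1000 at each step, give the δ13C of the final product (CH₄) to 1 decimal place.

step 1: δ = (-16.80 + 1000)·(-10.4/1000 + 1) − 1000 = -27.03‰
step 2: δ = (-27.03 + 1000)·(8.8/1000 + 1) − 1000 = -18.46‰
step 3: δ = (-18.46 + 1000)·(5.2/1000 + 1) − 1000 = -13.36‰
step 4: δ = (-13.36 + 1000)·(-9.8/1000 + 1) − 1000 = -23.03‰

-23.0‰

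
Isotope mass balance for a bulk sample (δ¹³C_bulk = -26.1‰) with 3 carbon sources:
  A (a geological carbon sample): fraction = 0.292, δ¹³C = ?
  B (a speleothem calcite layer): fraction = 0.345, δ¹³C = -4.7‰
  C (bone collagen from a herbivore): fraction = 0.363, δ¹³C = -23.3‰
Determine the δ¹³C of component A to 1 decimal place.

Isotope mass balance: δ_bulk = Σ fᵢ·δᵢ.
-26.1 = 0.292×δ_A + 0.345×(-4.7) + 0.363×(-23.3)
0.292·δ_A = -26.1 − (-10.079) = -16.021
δ_A = -16.021 / 0.292 = -54.87‰

-54.9‰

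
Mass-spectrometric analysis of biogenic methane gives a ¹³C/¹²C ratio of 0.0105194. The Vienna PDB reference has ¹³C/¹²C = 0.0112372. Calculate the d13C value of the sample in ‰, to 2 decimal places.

-63.88‰

d13C = (R_sample / R_standard − 1) × 1000
R_sample / R_standard = 0.0105194 / 0.0112372 = 0.936123
d13C = (0.936123 − 1) × 1000 = -63.877‰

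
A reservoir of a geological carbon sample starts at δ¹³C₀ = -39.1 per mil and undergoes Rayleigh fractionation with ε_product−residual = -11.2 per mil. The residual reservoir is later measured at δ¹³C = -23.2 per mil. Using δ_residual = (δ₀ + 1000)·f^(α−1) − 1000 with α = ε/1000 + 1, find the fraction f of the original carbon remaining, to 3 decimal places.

α − 1 = ε/1000 = -0.0112
(δ_res + 1000)/(δ₀ + 1000) = (-23.2 + 1000)/(-39.1 + 1000) = 976.8/960.9 = 1.016547
f = 1.016547^(1/-0.0112) = exp(ln(1.016547)/-0.0112) = exp(0.01641/-0.0112)
f = exp(-1.4653) = 0.2310

0.231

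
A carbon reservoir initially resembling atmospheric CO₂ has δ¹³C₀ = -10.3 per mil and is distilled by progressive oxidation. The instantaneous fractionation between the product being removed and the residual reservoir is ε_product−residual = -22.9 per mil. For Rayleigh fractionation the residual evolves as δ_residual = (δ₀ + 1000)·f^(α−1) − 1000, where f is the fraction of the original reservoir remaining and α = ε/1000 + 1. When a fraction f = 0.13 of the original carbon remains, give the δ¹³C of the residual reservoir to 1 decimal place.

Rayleigh residual: δ_res = (δ₀ + 1000)·f^(α−1) − 1000
α = ε/1000 + 1 = 0.97710, so α − 1 = -0.02290
f^(α−1) = 0.13^(-0.02290) = 1.047830
δ_res = (-10.3 + 1000) × 1.047830 − 1000 = 1037.037 − 1000 = 37.04 per mil

37.0 per mil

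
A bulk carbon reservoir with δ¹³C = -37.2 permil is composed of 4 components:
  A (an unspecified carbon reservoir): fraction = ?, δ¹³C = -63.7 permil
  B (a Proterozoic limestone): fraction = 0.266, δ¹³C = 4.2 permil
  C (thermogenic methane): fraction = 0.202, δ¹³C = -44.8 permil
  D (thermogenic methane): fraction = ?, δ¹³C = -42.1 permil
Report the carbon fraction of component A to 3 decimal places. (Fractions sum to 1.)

0.318

Let f_A and f_D be the unknown fractions; fractions sum to 1 so f_A + f_D = 0.532.
Mass balance: Σ fᵢ·δᵢ = δ_bulk ⇒ f_A·(-63.7) + f_D·(-42.1) = -37.2 − (-7.932) = -29.268
Substitute f_D = 0.532 − f_A:
f_A·(-63.7 − -42.1) = -29.268 − 0.532×(-42.1) = -6.870
f_A = -6.870 / -21.6 = 0.3181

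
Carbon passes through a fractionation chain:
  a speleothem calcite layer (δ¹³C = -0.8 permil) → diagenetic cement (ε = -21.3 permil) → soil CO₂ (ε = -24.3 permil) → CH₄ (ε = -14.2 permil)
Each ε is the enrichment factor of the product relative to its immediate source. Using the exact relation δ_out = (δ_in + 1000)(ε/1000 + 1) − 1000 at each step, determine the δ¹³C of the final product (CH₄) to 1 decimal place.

step 1: δ = (-0.80 + 1000)·(-21.3/1000 + 1) − 1000 = -22.08 permil
step 2: δ = (-22.08 + 1000)·(-24.3/1000 + 1) − 1000 = -45.85 permil
step 3: δ = (-45.85 + 1000)·(-14.2/1000 + 1) − 1000 = -59.40 permil

-59.4 permil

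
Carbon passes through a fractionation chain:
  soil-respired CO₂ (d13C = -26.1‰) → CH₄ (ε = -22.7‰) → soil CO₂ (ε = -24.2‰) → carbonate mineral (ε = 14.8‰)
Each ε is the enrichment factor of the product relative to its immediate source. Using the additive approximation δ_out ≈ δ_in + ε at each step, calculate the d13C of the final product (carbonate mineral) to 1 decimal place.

step 1: δ ≈ -26.1 + (-22.7) = -48.8‰
step 2: δ ≈ -48.8 + (-24.2) = -73.0‰
step 3: δ ≈ -73.0 + (14.8) = -58.2‰

-58.2‰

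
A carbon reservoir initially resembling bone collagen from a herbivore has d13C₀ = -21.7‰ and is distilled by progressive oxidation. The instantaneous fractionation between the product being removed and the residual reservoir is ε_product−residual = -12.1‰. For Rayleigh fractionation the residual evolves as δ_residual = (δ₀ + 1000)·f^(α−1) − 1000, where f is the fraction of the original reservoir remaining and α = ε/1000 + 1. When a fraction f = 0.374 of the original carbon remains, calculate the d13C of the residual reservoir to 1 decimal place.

Rayleigh residual: δ_res = (δ₀ + 1000)·f^(α−1) − 1000
α = ε/1000 + 1 = 0.98790, so α − 1 = -0.01210
f^(α−1) = 0.374^(-0.01210) = 1.011971
δ_res = (-21.7 + 1000) × 1.011971 − 1000 = 990.012 − 1000 = -9.99‰

-10.0‰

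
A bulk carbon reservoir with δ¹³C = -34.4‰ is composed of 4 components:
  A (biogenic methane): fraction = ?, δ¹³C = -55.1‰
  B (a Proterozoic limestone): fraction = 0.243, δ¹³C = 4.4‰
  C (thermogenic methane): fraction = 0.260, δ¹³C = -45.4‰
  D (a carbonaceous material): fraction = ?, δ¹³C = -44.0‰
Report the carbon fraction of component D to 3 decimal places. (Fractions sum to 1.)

0.335

Let f_D and f_A be the unknown fractions; fractions sum to 1 so f_D + f_A = 0.497.
Mass balance: Σ fᵢ·δᵢ = δ_bulk ⇒ f_D·(-44.0) + f_A·(-55.1) = -34.4 − (-10.735) = -23.665
Substitute f_A = 0.497 − f_D:
f_D·(-44.0 − -55.1) = -23.665 − 0.497×(-55.1) = 3.720
f_D = 3.720 / 11.1 = 0.3351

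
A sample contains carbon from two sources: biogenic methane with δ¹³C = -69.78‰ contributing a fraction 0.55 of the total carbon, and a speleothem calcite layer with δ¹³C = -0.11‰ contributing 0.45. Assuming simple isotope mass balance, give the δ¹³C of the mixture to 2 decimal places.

δ_mix = f_A·δ_A + f_B·δ_B
δ_mix = 0.55 × (-69.78) + 0.45 × (-0.11)
δ_mix = -38.379 + -0.050 = -38.429‰

-38.43‰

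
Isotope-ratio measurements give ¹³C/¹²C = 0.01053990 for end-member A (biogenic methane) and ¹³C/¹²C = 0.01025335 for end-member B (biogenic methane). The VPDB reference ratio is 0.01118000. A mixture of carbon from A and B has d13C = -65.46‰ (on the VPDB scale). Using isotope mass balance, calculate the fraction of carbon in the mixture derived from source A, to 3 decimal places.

0.680

δ_A = (0.01053990/0.01118000 − 1)×1000 = (0.942746 − 1)×1000 = -57.254‰
δ_B = (0.01025335/0.01118000 − 1)×1000 = (0.917115 − 1)×1000 = -82.885‰
f_A = (δ_mix − δ_B)/(δ_A − δ_B) = (-65.46 − (-82.885))/(-57.254 − (-82.885))
f_A = 17.425 / 25.631 = 0.6798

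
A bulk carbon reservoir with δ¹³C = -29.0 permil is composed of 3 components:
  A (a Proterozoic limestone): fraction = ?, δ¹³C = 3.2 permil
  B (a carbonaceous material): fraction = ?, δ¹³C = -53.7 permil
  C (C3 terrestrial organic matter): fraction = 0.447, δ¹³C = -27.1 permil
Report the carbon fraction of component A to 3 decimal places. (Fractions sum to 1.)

Let f_A and f_B be the unknown fractions; fractions sum to 1 so f_A + f_B = 0.553.
Mass balance: Σ fᵢ·δᵢ = δ_bulk ⇒ f_A·(3.2) + f_B·(-53.7) = -29.0 − (-12.114) = -16.886
Substitute f_B = 0.553 − f_A:
f_A·(3.2 − -53.7) = -16.886 − 0.553×(-53.7) = 12.810
f_A = 12.810 / 56.9 = 0.2251

0.225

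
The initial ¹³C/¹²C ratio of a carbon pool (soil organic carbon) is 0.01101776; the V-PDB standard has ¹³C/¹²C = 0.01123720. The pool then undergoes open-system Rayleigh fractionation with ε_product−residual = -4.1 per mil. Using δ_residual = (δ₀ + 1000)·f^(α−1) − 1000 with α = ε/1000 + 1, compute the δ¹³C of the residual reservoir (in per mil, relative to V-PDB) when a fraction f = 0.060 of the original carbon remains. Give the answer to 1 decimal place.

-8.2 per mil

δ₀ = (0.01101776/0.01123720 − 1)×1000 = (0.980472 − 1)×1000 = -19.528 per mil
α − 1 = ε/1000 = -0.0041
f^(α−1) = 0.060^(-0.0041) = 1.011602
δ_res = (-19.528 + 1000) × 1.011602 − 1000 = 991.847 − 1000 = -8.15 per mil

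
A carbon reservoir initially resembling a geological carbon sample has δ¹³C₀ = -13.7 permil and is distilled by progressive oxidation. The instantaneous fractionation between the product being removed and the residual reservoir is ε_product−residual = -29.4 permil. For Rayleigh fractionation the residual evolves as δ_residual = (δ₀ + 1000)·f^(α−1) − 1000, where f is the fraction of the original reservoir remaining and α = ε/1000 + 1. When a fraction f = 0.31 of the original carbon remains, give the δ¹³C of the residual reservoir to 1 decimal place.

20.9 permil

Rayleigh residual: δ_res = (δ₀ + 1000)·f^(α−1) − 1000
α = ε/1000 + 1 = 0.97060, so α − 1 = -0.02940
f^(α−1) = 0.31^(-0.02940) = 1.035032
δ_res = (-13.7 + 1000) × 1.035032 − 1000 = 1020.853 − 1000 = 20.85 permil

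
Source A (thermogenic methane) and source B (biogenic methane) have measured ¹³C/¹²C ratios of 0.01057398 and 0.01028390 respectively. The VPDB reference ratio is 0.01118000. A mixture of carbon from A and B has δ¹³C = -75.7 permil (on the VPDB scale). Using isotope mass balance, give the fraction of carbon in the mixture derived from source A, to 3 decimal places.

0.172

δ_A = (0.01057398/0.01118000 − 1)×1000 = (0.945794 − 1)×1000 = -54.206 permil
δ_B = (0.01028390/0.01118000 − 1)×1000 = (0.919848 − 1)×1000 = -80.152 permil
f_A = (δ_mix − δ_B)/(δ_A − δ_B) = (-75.7 − (-80.152))/(-54.206 − (-80.152))
f_A = 4.452 / 25.946 = 0.1716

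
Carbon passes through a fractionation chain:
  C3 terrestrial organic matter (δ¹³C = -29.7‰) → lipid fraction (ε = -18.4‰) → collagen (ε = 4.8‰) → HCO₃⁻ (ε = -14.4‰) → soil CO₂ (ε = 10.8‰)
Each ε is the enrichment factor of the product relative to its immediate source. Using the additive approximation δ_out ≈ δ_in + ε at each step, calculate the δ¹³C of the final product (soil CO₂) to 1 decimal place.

step 1: δ ≈ -29.7 + (-18.4) = -48.1‰
step 2: δ ≈ -48.1 + (4.8) = -43.3‰
step 3: δ ≈ -43.3 + (-14.4) = -57.7‰
step 4: δ ≈ -57.7 + (10.8) = -46.9‰

-46.9‰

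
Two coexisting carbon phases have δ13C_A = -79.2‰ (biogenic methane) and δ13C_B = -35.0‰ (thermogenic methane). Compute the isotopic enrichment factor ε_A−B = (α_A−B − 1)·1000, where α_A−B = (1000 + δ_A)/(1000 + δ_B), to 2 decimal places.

α_A−B = (1000 + -79.2) / (1000 + -35.0) = 920.8 / 965.0 = 0.954197
ε_A−B = (0.954197 − 1) × 1000 = -45.803‰
(The approximation ε ≈ δ_A − δ_B would give -44.2‰.)

-45.80‰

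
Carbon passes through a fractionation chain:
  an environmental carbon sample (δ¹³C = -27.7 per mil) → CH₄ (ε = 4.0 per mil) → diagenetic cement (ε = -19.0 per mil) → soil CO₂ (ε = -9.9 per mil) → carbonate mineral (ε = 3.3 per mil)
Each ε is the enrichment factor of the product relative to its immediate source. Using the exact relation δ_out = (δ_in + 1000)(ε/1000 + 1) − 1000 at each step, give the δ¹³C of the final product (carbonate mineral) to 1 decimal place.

step 1: δ = (-27.70 + 1000)·(4.0/1000 + 1) − 1000 = -23.81 per mil
step 2: δ = (-23.81 + 1000)·(-19.0/1000 + 1) − 1000 = -42.36 per mil
step 3: δ = (-42.36 + 1000)·(-9.9/1000 + 1) − 1000 = -51.84 per mil
step 4: δ = (-51.84 + 1000)·(3.3/1000 + 1) − 1000 = -48.71 per mil

-48.7 per mil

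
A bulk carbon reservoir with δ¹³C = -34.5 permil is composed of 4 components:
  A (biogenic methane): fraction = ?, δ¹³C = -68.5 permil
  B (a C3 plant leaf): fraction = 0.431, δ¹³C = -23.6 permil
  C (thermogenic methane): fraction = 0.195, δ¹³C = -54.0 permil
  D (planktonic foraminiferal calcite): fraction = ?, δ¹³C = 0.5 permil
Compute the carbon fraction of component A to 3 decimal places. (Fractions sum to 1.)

0.203

Let f_A and f_D be the unknown fractions; fractions sum to 1 so f_A + f_D = 0.374.
Mass balance: Σ fᵢ·δᵢ = δ_bulk ⇒ f_A·(-68.5) + f_D·(0.5) = -34.5 − (-20.702) = -13.798
Substitute f_D = 0.374 − f_A:
f_A·(-68.5 − 0.5) = -13.798 − 0.374×(0.5) = -13.985
f_A = -13.985 / -69.0 = 0.2027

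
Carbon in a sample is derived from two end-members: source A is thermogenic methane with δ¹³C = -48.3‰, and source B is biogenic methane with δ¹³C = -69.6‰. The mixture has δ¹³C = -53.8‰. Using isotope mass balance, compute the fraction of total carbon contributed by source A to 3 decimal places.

0.742

δ_mix = f_A·δ_A + (1 − f_A)·δ_B  ⇒  f_A = (δ_mix − δ_B)/(δ_A − δ_B)
f_A = (-53.8 − (-69.6)) / (-48.3 − (-69.6))
f_A = 15.8 / 21.3 = 0.7418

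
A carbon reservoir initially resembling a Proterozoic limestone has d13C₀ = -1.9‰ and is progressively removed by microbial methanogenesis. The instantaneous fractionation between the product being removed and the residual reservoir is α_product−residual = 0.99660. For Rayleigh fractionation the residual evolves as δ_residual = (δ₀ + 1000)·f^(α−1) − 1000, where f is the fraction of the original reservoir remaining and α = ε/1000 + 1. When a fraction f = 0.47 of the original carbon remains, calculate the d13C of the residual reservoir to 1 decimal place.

0.7‰

Rayleigh residual: δ_res = (δ₀ + 1000)·f^(α−1) − 1000
α − 1 = -0.00340
f^(α−1) = 0.47^(-0.00340) = 1.002570
δ_res = (-1.9 + 1000) × 1.002570 − 1000 = 1000.665 − 1000 = 0.67‰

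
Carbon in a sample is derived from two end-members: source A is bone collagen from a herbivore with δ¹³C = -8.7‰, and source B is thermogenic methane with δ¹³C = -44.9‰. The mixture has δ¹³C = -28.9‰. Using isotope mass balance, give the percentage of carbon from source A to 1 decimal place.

δ_mix = f_A·δ_A + (1 − f_A)·δ_B  ⇒  f_A = (δ_mix − δ_B)/(δ_A − δ_B)
f_A = (-28.9 − (-44.9)) / (-8.7 − (-44.9))
f_A = 16.0 / 36.2 = 0.4420

44.2%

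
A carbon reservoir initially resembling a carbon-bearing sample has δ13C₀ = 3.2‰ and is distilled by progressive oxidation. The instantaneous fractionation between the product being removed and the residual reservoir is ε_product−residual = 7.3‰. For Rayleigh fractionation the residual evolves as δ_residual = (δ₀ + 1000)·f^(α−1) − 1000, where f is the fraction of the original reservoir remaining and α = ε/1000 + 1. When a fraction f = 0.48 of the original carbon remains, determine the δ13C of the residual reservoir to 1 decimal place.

Rayleigh residual: δ_res = (δ₀ + 1000)·f^(α−1) − 1000
α = ε/1000 + 1 = 1.00730, so α − 1 = 0.00730
f^(α−1) = 0.48^(0.00730) = 0.994656
δ_res = (3.2 + 1000) × 0.994656 − 1000 = 997.839 − 1000 = -2.16‰

-2.2‰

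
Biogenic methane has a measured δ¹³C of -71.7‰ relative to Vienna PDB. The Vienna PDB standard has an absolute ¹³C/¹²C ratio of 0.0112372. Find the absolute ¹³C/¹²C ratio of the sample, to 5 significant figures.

0.010431

R_sample = R_standard × (δ¹³C/1000 + 1)
R_sample = 0.0112372 × (-71.7/1000 + 1) = 0.0112372 × 0.928300
R_sample = 0.0104315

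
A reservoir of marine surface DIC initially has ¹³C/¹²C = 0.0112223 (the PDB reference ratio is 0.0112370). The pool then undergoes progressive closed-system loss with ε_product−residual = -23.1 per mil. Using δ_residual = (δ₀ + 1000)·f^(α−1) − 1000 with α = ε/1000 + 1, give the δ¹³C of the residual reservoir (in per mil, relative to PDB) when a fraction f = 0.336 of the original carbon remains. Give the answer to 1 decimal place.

δ₀ = (0.0112223/0.0112370 − 1)×1000 = (0.998692 − 1)×1000 = -1.308 per mil
α − 1 = ε/1000 = -0.0231
f^(α−1) = 0.336^(-0.0231) = 1.025514
δ_res = (-1.308 + 1000) × 1.025514 − 1000 = 1024.172 − 1000 = 24.17 per mil

24.2 per mil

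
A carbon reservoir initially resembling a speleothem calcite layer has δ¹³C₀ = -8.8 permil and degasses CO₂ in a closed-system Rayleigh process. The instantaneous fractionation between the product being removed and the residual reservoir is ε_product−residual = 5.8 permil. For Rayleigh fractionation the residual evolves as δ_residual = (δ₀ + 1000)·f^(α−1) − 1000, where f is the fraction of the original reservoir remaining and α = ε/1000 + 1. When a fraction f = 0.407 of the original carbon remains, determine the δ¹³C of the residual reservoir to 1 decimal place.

-14.0 permil

Rayleigh residual: δ_res = (δ₀ + 1000)·f^(α−1) − 1000
α = ε/1000 + 1 = 1.00580, so α − 1 = 0.00580
f^(α−1) = 0.407^(0.00580) = 0.994800
δ_res = (-8.8 + 1000) × 0.994800 − 1000 = 986.045 − 1000 = -13.95 permil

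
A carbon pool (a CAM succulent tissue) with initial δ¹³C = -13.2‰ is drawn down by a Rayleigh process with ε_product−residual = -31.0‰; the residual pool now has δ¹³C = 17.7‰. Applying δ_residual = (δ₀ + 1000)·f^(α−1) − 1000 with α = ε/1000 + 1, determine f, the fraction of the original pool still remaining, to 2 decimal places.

0.37

α − 1 = ε/1000 = -0.0310
(δ_res + 1000)/(δ₀ + 1000) = (17.7 + 1000)/(-13.2 + 1000) = 1017.7/986.8 = 1.031313
f = 1.031313^(1/-0.0310) = exp(ln(1.031313)/-0.0310) = exp(0.03083/-0.0310)
f = exp(-0.9946) = 0.3699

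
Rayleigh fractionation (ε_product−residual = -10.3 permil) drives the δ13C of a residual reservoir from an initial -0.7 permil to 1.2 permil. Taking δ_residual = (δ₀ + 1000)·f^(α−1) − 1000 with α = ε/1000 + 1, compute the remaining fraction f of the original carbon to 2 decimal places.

0.83

α − 1 = ε/1000 = -0.0103
(δ_res + 1000)/(δ₀ + 1000) = (1.2 + 1000)/(-0.7 + 1000) = 1001.2/999.3 = 1.001901
f = 1.001901^(1/-0.0103) = exp(ln(1.001901)/-0.0103) = exp(0.00190/-0.0103)
f = exp(-0.1844) = 0.8316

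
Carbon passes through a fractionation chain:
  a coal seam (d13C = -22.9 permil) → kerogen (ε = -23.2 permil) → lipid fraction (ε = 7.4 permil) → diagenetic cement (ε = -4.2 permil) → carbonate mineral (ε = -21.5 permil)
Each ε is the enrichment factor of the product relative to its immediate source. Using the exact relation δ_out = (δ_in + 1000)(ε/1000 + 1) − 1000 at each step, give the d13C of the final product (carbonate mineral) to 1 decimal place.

step 1: δ = (-22.90 + 1000)·(-23.2/1000 + 1) − 1000 = -45.57 permil
step 2: δ = (-45.57 + 1000)·(7.4/1000 + 1) − 1000 = -38.51 permil
step 3: δ = (-38.51 + 1000)·(-4.2/1000 + 1) − 1000 = -42.54 permil
step 4: δ = (-42.54 + 1000)·(-21.5/1000 + 1) − 1000 = -63.13 permil

-63.1 permil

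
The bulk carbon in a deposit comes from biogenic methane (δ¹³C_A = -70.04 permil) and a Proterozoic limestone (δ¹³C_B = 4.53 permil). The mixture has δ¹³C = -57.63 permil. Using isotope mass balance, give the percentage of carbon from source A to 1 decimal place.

δ_mix = f_A·δ_A + (1 − f_A)·δ_B  ⇒  f_A = (δ_mix − δ_B)/(δ_A − δ_B)
f_A = (-57.63 − (4.53)) / (-70.04 − (4.53))
f_A = -62.16 / -74.57 = 0.8336

83.4%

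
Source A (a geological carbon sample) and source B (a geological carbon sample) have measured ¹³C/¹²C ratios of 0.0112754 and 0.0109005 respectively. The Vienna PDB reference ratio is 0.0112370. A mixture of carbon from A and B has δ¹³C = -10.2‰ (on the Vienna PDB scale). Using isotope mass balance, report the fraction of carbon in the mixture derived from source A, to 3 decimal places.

δ_A = (0.0112754/0.0112370 − 1)×1000 = (1.003417 − 1)×1000 = 3.417‰
δ_B = (0.0109005/0.0112370 − 1)×1000 = (0.970054 − 1)×1000 = -29.946‰
f_A = (δ_mix − δ_B)/(δ_A − δ_B) = (-10.2 − (-29.946))/(3.417 − (-29.946))
f_A = 19.746 / 33.363 = 0.5918

0.592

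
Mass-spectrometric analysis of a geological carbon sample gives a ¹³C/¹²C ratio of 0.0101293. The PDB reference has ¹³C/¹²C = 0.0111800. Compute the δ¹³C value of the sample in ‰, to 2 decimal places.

-93.98‰

δ¹³C = (R_sample / R_standard − 1) × 1000
R_sample / R_standard = 0.0101293 / 0.0111800 = 0.906020
δ¹³C = (0.906020 − 1) × 1000 = -93.980‰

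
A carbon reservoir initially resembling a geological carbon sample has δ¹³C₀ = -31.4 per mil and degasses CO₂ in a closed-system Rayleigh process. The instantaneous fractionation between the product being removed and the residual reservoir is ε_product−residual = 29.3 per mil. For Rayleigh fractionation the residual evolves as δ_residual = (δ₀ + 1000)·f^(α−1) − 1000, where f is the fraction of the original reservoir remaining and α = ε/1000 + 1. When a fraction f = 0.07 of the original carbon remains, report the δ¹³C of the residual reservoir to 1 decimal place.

-104.0 per mil

Rayleigh residual: δ_res = (δ₀ + 1000)·f^(α−1) − 1000
α = ε/1000 + 1 = 1.02930, so α − 1 = 0.02930
f^(α−1) = 0.07^(0.02930) = 0.925042
δ_res = (-31.4 + 1000) × 0.925042 − 1000 = 895.996 − 1000 = -104.00 per mil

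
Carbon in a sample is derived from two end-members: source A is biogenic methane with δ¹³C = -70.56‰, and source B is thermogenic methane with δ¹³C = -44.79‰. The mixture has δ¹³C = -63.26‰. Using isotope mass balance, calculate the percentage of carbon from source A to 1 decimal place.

δ_mix = f_A·δ_A + (1 − f_A)·δ_B  ⇒  f_A = (δ_mix − δ_B)/(δ_A − δ_B)
f_A = (-63.26 − (-44.79)) / (-70.56 − (-44.79))
f_A = -18.47 / -25.77 = 0.7167

71.7%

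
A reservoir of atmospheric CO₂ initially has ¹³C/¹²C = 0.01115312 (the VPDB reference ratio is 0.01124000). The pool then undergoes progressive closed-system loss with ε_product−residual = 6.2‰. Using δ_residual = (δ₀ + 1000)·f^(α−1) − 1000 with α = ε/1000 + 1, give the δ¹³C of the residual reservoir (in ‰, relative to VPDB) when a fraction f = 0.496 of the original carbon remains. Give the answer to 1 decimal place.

-12.0‰

δ₀ = (0.01115312/0.01124000 − 1)×1000 = (0.992270 − 1)×1000 = -7.730‰
α − 1 = ε/1000 = 0.0062
f^(α−1) = 0.496^(0.0062) = 0.995662
δ_res = (-7.730 + 1000) × 0.995662 − 1000 = 987.966 − 1000 = -12.03‰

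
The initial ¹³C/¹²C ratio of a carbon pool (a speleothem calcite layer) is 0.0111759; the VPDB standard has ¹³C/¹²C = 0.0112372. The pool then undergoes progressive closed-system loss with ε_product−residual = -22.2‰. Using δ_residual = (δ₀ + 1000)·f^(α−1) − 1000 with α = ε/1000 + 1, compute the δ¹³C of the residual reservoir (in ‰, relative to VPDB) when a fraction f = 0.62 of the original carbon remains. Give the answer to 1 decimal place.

δ₀ = (0.0111759/0.0112372 − 1)×1000 = (0.994545 − 1)×1000 = -5.455‰
α − 1 = ε/1000 = -0.0222
f^(α−1) = 0.62^(-0.0222) = 1.010669
δ_res = (-5.455 + 1000) × 1.010669 − 1000 = 1005.156 − 1000 = 5.16‰

5.2‰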